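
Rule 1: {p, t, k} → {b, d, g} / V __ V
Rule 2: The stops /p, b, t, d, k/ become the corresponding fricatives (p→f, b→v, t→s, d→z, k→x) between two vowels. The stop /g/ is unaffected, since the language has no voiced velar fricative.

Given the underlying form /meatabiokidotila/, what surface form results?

Rule 1 (intervocalic voicing): /t/ is a voiceless stop between vowels /a/ and /a/, so it voices to [d]. /k/ is a voiceless stop between vowels /o/ and /i/, so it voices to [g]. /t/ is a voiceless stop between vowels /o/ and /i/, so it voices to [d]. /meatabiokidotila/ → meadabiogidodila.
Rule 2 (intervocalic spirantization): /d/ is a stop between vowels /a/ and /a/, so it spirantizes to the fricative [z]. /b/ is a stop between vowels /a/ and /i/, so it spirantizes to the fricative [v]. /d/ is a stop between vowels /i/ and /o/, so it spirantizes to the fricative [z]. /d/ is a stop between vowels /o/ and /i/, so it spirantizes to the fricative [z]. /meadabiogidodila/ → meazaviogizozila.

meazaviogizozila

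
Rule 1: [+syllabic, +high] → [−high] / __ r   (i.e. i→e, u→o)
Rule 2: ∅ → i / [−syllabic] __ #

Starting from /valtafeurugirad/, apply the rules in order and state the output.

valtafeorugeradi

Rule 1 (pre-rhotic lowering): /u/ is a high vowel immediately before /r/, so it lowers to [o]. /i/ is a high vowel immediately before /r/, so it lowers to [e]. /valtafeurugirad/ → valtafeorugerad.
Rule 2 (final i-epenthesis): the form ends in the consonant /d/, so [i] is inserted word-finally. /valtafeorugerad/ → valtafeorugeradi.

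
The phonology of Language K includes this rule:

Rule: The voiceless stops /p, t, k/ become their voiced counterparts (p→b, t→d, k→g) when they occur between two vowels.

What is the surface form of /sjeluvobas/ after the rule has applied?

No segment of /sjeluvobas/ meets the structural description of the rule, so the form surfaces unchanged.

sjeluvobas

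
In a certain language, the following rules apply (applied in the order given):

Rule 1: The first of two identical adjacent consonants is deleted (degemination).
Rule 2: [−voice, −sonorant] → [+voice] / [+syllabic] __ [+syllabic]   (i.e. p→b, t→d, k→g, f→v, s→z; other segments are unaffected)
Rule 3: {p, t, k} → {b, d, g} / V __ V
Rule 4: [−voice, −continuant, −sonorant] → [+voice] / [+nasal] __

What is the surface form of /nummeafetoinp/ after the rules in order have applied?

numeavedoinb

Rule 1 (degemination): /mm/ is a geminate; the first /m/ deletes. /nummeafetoinp/ → numeafetoinp.
Rule 2 (intervocalic voicing): /f/ is a voiceless obstruent between vowels /a/ and /e/, so it voices to [v]. /t/ is a voiceless obstruent between vowels /e/ and /o/, so it voices to [d]. /numeafetoinp/ → numeavedoinp.
Rule 3 (intervocalic voicing): no segment meets the environment; /numeavedoinp/ is unchanged.
Rule 4 (post-nasal voicing): /p/ is a voiceless stop immediately after the nasal /n/, so it voices to [b]. /numeavedoinp/ → numeavedoinb.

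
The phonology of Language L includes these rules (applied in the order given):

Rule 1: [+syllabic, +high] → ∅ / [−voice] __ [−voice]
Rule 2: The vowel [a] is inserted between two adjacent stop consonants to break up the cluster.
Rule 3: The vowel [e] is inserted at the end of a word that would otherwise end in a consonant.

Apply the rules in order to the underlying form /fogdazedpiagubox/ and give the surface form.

Rule 1 (high vowel syncope): no segment meets the environment; /fogdazedpiagubox/ is unchanged.
Rule 2 (stop-cluster a-epenthesis): /g/ and /d/ form a stop–stop cluster, so [a] is inserted between them. /d/ and /p/ form a stop–stop cluster, so [a] is inserted between them. /fogdazedpiagubox/ → fogadazedapiagubox.
Rule 3 (final e-epenthesis): the form ends in the consonant /x/, so [e] is inserted word-finally. /fogadazedapiagubox/ → fogadazedapiaguboxe.

fogadazedapiaguboxe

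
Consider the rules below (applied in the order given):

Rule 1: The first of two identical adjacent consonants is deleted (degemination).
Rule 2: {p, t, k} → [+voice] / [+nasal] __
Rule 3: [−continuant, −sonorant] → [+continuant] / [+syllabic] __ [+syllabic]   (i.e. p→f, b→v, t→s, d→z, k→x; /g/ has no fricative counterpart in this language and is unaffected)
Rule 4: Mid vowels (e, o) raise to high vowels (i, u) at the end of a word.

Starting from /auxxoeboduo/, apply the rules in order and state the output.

auxoevozuu

Rule 1 (degemination): /xx/ is a geminate; the first /x/ deletes. /auxxoeboduo/ → auxoeboduo.
Rule 2 (post-nasal voicing): no segment meets the environment; /auxoeboduo/ is unchanged.
Rule 3 (intervocalic spirantization): /b/ is a stop between vowels /e/ and /o/, so it spirantizes to the fricative [v]. /d/ is a stop between vowels /o/ and /u/, so it spirantizes to the fricative [z]. /auxoeboduo/ → auxoevozuo.
Rule 4 (final vowel raising): /o/ is a mid vowel in word-final position, so it raises to [u]. /auxoevozuo/ → auxoevozuu.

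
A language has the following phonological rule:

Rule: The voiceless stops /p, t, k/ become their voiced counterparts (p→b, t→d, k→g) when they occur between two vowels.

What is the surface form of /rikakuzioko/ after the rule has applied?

/k/ is a voiceless stop between vowels /i/ and /a/, so it voices to [g].
/k/ is a voiceless stop between vowels /a/ and /u/, so it voices to [g].
/k/ is a voiceless stop between vowels /o/ and /o/, so it voices to [g].
Surface form: [rigaguziogo].

rigaguziogo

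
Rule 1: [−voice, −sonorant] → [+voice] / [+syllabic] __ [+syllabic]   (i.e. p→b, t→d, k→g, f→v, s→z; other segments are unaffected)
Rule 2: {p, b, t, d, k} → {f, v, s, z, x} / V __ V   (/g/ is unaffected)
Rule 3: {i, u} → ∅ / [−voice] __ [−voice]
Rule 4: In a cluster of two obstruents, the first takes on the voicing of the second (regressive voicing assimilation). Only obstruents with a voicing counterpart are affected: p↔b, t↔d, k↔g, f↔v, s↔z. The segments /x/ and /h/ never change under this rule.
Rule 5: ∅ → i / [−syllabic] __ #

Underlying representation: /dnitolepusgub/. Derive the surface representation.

Rule 1 (intervocalic voicing): /t/ is a voiceless obstruent between vowels /i/ and /o/, so it voices to [d]. /p/ is a voiceless obstruent between vowels /e/ and /u/, so it voices to [b]. /dnitolepusgub/ → dnidolebusgub.
Rule 2 (intervocalic spirantization): /d/ is a stop between vowels /i/ and /o/, so it spirantizes to the fricative [z]. /b/ is a stop between vowels /e/ and /u/, so it spirantizes to the fricative [v]. /dnidolebusgub/ → dnizolevusgub.
Rule 3 (high vowel syncope): no segment meets the environment; /dnizolevusgub/ is unchanged.
Rule 4 (regressive voicing assimilation): /s/ precedes the voiced obstruent /g/, so it voices to [z] by assimilation. /dnizolevusgub/ → dnizolevuzgub.
Rule 5 (final i-epenthesis): the form ends in the consonant /b/, so [i] is inserted word-finally. /dnizolevuzgub/ → dnizolevuzgubi.

dnizolevuzgubi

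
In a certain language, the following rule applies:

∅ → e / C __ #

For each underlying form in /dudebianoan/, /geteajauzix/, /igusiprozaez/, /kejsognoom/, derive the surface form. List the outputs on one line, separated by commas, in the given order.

/dudebianoan/: the form ends in the consonant /n/, so [e] is inserted word-finally. → [dudebianoane].
/geteajauzix/: the form ends in the consonant /x/, so [e] is inserted word-finally. → [geteajauzixe].
/igusiprozaez/: the form ends in the consonant /z/, so [e] is inserted word-finally. → [igusiprozaeze].
/kejsognoom/: the form ends in the consonant /m/, so [e] is inserted word-finally. → [kejsognoome].

dudebianoane, geteajauzixe, igusiprozaeze, kejsognoome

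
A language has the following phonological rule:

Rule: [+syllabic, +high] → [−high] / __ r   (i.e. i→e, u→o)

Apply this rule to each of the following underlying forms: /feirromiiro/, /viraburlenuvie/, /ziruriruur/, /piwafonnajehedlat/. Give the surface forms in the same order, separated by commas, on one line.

feerromiero, veraborlenuvie, zeroreruor, piwafonnajehedlat

/feirromiiro/: /i/ is a high vowel immediately before /r/, so it lowers to [e]. /i/ is a high vowel immediately before /r/, so it lowers to [e]. → [feerromiero].
/viraburlenuvie/: /i/ is a high vowel immediately before /r/, so it lowers to [e]. /u/ is a high vowel immediately before /r/, so it lowers to [o]. → [veraborlenuvie].
/ziruriruur/: /i/ is a high vowel immediately before /r/, so it lowers to [e]. /u/ is a high vowel immediately before /r/, so it lowers to [o]. /i/ is a high vowel immediately before /r/, so it lowers to [e]. /u/ is a high vowel immediately before /r/, so it lowers to [o]. → [zeroreruor].
/piwafonnajehedlat/: the rule's environment is not met; surfaces unchanged as [piwafonnajehedlat].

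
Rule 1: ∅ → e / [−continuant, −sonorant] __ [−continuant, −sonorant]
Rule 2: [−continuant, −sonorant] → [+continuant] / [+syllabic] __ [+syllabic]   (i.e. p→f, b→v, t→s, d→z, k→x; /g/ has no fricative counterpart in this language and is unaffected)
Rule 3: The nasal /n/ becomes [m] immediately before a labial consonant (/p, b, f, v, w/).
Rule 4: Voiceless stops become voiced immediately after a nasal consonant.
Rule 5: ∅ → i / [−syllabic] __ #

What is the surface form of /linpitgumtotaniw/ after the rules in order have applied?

Rule 1 (stop-cluster e-epenthesis): /t/ and /g/ form a stop–stop cluster, so [e] is inserted between them. /linpitgumtotaniw/ → linpitegumtotaniw.
Rule 2 (intervocalic spirantization): /t/ is a stop between vowels /i/ and /e/, so it spirantizes to the fricative [s]. /t/ is a stop between vowels /o/ and /a/, so it spirantizes to the fricative [s]. /linpitegumtotaniw/ → linpisegumtosaniw.
Rule 3 (nasal place assimilation): /n/ precedes the labial consonant /p/, so it assimilates in place to [m]. /linpisegumtosaniw/ → limpisegumtosaniw.
Rule 4 (post-nasal voicing): /p/ is a voiceless stop immediately after the nasal /m/, so it voices to [b]. /t/ is a voiceless stop immediately after the nasal /m/, so it voices to [d]. /limpisegumtosaniw/ → limbisegumdosaniw.
Rule 5 (final i-epenthesis): the form ends in the consonant /w/, so [i] is inserted word-finally. /limbisegumdosaniw/ → limbisegumdosaniwi.

limbisegumdosaniwi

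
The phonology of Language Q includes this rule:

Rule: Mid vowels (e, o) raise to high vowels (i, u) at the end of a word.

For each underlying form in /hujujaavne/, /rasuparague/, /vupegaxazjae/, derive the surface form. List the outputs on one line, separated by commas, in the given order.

hujujaavni, rasuparagui, vupegaxazjai

/hujujaavne/: /e/ is a mid vowel in word-final position, so it raises to [i]. → [hujujaavni].
/rasuparague/: /e/ is a mid vowel in word-final position, so it raises to [i]. → [rasuparagui].
/vupegaxazjae/: /e/ is a mid vowel in word-final position, so it raises to [i]. → [vupegaxazjai].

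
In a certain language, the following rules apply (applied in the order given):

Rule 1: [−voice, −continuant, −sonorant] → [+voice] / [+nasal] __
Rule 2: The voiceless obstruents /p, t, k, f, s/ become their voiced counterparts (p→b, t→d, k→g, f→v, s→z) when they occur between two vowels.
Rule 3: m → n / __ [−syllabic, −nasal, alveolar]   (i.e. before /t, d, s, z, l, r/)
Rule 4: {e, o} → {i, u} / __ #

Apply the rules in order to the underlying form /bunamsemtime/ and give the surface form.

bunansendimi

Rule 1 (post-nasal voicing): /t/ is a voiceless stop immediately after the nasal /m/, so it voices to [d]. /bunamsemtime/ → bunamsemdime.
Rule 2 (intervocalic voicing): no segment meets the environment; /bunamsemdime/ is unchanged.
Rule 3 (nasal place assimilation): /m/ precedes the alveolar consonant /s/, so it assimilates in place to [n]. /m/ precedes the alveolar consonant /d/, so it assimilates in place to [n]. /bunamsemdime/ → bunansendime.
Rule 4 (final vowel raising): /e/ is a mid vowel in word-final position, so it raises to [i]. /bunansendime/ → bunansendimi.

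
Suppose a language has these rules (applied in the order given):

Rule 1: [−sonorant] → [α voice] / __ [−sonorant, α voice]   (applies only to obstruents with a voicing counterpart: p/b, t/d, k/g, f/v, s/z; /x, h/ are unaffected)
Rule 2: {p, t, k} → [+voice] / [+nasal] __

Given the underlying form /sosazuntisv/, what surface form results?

sosazundizv

Rule 1 (regressive voicing assimilation): /s/ precedes the voiced obstruent /v/, so it voices to [z] by assimilation. /sosazuntisv/ → sosazuntizv.
Rule 2 (post-nasal voicing): /t/ is a voiceless stop immediately after the nasal /n/, so it voices to [d]. /sosazuntizv/ → sosazundizv.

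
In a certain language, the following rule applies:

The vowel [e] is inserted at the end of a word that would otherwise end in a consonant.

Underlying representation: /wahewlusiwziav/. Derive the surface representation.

wahewlusiwziave

the form ends in the consonant /v/, so [e] is inserted word-finally.
Surface form: [wahewlusiwziave].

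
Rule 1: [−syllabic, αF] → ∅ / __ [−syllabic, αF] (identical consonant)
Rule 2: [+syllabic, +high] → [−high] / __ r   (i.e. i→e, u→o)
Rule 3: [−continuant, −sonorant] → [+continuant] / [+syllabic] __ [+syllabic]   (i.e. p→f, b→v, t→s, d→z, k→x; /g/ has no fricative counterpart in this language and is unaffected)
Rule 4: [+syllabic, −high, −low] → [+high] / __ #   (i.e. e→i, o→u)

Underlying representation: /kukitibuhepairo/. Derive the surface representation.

kuxisivuhefaeru

Rule 1 (degemination): no segment meets the environment; /kukitibuhepairo/ is unchanged.
Rule 2 (pre-rhotic lowering): /i/ is a high vowel immediately before /r/, so it lowers to [e]. /kukitibuhepairo/ → kukitibuhepaero.
Rule 3 (intervocalic spirantization): /k/ is a stop between vowels /u/ and /i/, so it spirantizes to the fricative [x]. /t/ is a stop between vowels /i/ and /i/, so it spirantizes to the fricative [s]. /b/ is a stop between vowels /i/ and /u/, so it spirantizes to the fricative [v]. /p/ is a stop between vowels /e/ and /a/, so it spirantizes to the fricative [f]. /kukitibuhepaero/ → kuxisivuhefaero.
Rule 4 (final vowel raising): /o/ is a mid vowel in word-final position, so it raises to [u]. /kuxisivuhefaero/ → kuxisivuhefaeru.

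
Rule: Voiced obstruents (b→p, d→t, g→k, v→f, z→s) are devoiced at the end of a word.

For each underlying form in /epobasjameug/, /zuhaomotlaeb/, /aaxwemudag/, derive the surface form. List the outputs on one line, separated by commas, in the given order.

epobasjameuk, zuhaomotlaep, aaxwemudak

/epobasjameug/: /g/ is a voiced obstruent in word-final position, so it devoices to [k]. → [epobasjameuk].
/zuhaomotlaeb/: /b/ is a voiced obstruent in word-final position, so it devoices to [p]. → [zuhaomotlaep].
/aaxwemudag/: /g/ is a voiced obstruent in word-final position, so it devoices to [k]. → [aaxwemudak].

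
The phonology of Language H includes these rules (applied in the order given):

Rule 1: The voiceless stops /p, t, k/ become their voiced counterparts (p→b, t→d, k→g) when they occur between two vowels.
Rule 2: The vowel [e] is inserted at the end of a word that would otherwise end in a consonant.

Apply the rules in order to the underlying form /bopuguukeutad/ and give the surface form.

bobuguugeudade

Rule 1 (intervocalic voicing): /p/ is a voiceless stop between vowels /o/ and /u/, so it voices to [b]. /k/ is a voiceless stop between vowels /u/ and /e/, so it voices to [g]. /t/ is a voiceless stop between vowels /u/ and /a/, so it voices to [d]. /bopuguukeutad/ → bobuguugeudad.
Rule 2 (final e-epenthesis): the form ends in the consonant /d/, so [e] is inserted word-finally. /bobuguugeudad/ → bobuguugeudade.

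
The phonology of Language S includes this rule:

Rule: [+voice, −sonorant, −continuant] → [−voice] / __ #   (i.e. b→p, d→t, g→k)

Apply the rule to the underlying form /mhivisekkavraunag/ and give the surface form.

/g/ is a voiced stop in word-final position, so it devoices to [k].
Surface form: [mhivisekkavraunak].

mhivisekkavraunak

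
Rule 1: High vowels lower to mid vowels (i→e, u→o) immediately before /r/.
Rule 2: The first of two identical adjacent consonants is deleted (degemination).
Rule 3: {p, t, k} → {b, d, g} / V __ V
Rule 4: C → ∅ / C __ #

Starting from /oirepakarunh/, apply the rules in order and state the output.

oerebagarun

Rule 1 (pre-rhotic lowering): /i/ is a high vowel immediately before /r/, so it lowers to [e]. /oirepakarunh/ → oerepakarunh.
Rule 2 (degemination): no segment meets the environment; /oerepakarunh/ is unchanged.
Rule 3 (intervocalic voicing): /p/ is a voiceless stop between vowels /e/ and /a/, so it voices to [b]. /k/ is a voiceless stop between vowels /a/ and /a/, so it voices to [g]. /oerepakarunh/ → oerebagarunh.
Rule 4 (final cluster simplification): /h/ is the second consonant of a word-final cluster /nh/, so it deletes. /oerebagarunh/ → oerebagarun.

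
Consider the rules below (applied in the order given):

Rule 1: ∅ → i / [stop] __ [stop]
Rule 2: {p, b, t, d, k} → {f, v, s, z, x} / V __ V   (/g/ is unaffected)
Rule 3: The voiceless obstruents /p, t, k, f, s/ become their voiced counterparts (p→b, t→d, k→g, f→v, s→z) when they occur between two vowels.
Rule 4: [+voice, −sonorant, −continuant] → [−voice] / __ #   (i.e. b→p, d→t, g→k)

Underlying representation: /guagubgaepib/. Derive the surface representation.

guaguvigaevip

Rule 1 (stop-cluster i-epenthesis): /b/ and /g/ form a stop–stop cluster, so [i] is inserted between them. /guagubgaepib/ → guagubigaepib.
Rule 2 (intervocalic spirantization): /b/ is a stop between vowels /u/ and /i/, so it spirantizes to the fricative [v]. /p/ is a stop between vowels /e/ and /i/, so it spirantizes to the fricative [f]. /guagubigaepib/ → guaguvigaefib.
Rule 3 (intervocalic voicing): /f/ is a voiceless obstruent between vowels /e/ and /i/, so it voices to [v]. /guaguvigaefib/ → guaguvigaevib.
Rule 4 (final devoicing): /b/ is a voiced stop in word-final position, so it devoices to [p]. /guaguvigaevib/ → guaguvigaevip.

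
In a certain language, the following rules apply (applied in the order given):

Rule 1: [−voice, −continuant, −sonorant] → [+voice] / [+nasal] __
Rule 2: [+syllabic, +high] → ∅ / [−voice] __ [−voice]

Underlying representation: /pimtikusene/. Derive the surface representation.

Rule 1 (post-nasal voicing): /t/ is a voiceless stop immediately after the nasal /m/, so it voices to [d]. /pimtikusene/ → pimdikusene.
Rule 2 (high vowel syncope): /u/ is a high vowel flanked by voiceless consonants /k/ and /s/, so it deletes. /pimdikusene/ → pimdiksene.

pimdiksene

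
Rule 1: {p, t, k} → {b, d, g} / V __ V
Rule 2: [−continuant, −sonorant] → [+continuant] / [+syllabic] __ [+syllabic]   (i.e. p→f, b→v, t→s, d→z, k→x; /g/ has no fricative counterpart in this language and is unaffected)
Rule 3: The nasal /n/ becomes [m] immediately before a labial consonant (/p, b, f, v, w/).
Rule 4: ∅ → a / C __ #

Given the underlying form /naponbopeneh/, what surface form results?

navomboveneha

Rule 1 (intervocalic voicing): /p/ is a voiceless stop between vowels /a/ and /o/, so it voices to [b]. /p/ is a voiceless stop between vowels /o/ and /e/, so it voices to [b]. /naponbopeneh/ → nabonbobeneh.
Rule 2 (intervocalic spirantization): /b/ is a stop between vowels /a/ and /o/, so it spirantizes to the fricative [v]. /b/ is a stop between vowels /o/ and /e/, so it spirantizes to the fricative [v]. /nabonbobeneh/ → navonboveneh.
Rule 3 (nasal place assimilation): /n/ precedes the labial consonant /b/, so it assimilates in place to [m]. /navonboveneh/ → navomboveneh.
Rule 4 (final a-epenthesis): the form ends in the consonant /h/, so [a] is inserted word-finally. /navomboveneh/ → navomboveneha.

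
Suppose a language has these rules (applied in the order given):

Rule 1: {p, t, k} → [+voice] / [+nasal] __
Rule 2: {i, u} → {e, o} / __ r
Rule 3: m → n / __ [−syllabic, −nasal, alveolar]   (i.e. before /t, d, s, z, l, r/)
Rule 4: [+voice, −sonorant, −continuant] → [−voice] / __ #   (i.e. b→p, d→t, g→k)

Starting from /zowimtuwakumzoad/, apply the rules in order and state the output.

Rule 1 (post-nasal voicing): /t/ is a voiceless stop immediately after the nasal /m/, so it voices to [d]. /zowimtuwakumzoad/ → zowimduwakumzoad.
Rule 2 (pre-rhotic lowering): no segment meets the environment; /zowimduwakumzoad/ is unchanged.
Rule 3 (nasal place assimilation): /m/ precedes the alveolar consonant /d/, so it assimilates in place to [n]. /m/ precedes the alveolar consonant /z/, so it assimilates in place to [n]. /zowimduwakumzoad/ → zowinduwakunzoad.
Rule 4 (final devoicing): /d/ is a voiced stop in word-final position, so it devoices to [t]. /zowinduwakunzoad/ → zowinduwakunzoat.

zowinduwakunzoat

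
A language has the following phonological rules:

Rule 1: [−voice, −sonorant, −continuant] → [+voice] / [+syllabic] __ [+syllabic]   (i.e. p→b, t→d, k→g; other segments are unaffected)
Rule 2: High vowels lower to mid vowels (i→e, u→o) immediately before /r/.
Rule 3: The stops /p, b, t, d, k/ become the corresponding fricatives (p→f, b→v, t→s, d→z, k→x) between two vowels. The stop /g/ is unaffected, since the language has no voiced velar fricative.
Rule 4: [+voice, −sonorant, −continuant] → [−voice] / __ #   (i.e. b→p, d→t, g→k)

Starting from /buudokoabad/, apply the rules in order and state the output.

Rule 1 (intervocalic voicing): /k/ is a voiceless stop between vowels /o/ and /o/, so it voices to [g]. /buudokoabad/ → buudogoabad.
Rule 2 (pre-rhotic lowering): no segment meets the environment; /buudogoabad/ is unchanged.
Rule 3 (intervocalic spirantization): /d/ is a stop between vowels /u/ and /o/, so it spirantizes to the fricative [z]. /b/ is a stop between vowels /a/ and /a/, so it spirantizes to the fricative [v]. /buudogoabad/ → buuzogoavad.
Rule 4 (final devoicing): /d/ is a voiced stop in word-final position, so it devoices to [t]. /buuzogoavad/ → buuzogoavat.

buuzogoavat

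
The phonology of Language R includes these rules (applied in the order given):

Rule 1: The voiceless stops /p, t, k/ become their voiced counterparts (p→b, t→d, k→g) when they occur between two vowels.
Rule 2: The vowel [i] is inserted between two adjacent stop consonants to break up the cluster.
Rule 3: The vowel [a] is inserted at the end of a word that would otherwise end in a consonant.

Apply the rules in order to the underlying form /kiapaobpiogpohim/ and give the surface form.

kiabaobipiogipohima

Rule 1 (intervocalic voicing): /p/ is a voiceless stop between vowels /a/ and /a/, so it voices to [b]. /kiapaobpiogpohim/ → kiabaobpiogpohim.
Rule 2 (stop-cluster i-epenthesis): /b/ and /p/ form a stop–stop cluster, so [i] is inserted between them. /g/ and /p/ form a stop–stop cluster, so [i] is inserted between them. /kiabaobpiogpohim/ → kiabaobipiogipohim.
Rule 3 (final a-epenthesis): the form ends in the consonant /m/, so [a] is inserted word-finally. /kiabaobipiogipohim/ → kiabaobipiogipohima.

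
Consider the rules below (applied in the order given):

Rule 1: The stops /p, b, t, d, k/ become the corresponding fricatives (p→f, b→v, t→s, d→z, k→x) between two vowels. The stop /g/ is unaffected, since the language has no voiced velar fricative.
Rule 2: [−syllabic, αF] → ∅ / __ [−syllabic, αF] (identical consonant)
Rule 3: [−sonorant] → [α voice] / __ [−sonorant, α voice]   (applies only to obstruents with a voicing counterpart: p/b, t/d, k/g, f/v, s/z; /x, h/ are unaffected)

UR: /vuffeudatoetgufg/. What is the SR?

vufeuzasoedguvg

Rule 1 (intervocalic spirantization): /d/ is a stop between vowels /u/ and /a/, so it spirantizes to the fricative [z]. /t/ is a stop between vowels /a/ and /o/, so it spirantizes to the fricative [s]. /vuffeudatoetgufg/ → vuffeuzasoetgufg.
Rule 2 (degemination): /ff/ is a geminate; the first /f/ deletes. /vuffeuzasoetgufg/ → vufeuzasoetgufg.
Rule 3 (regressive voicing assimilation): /t/ precedes the voiced obstruent /g/, so it voices to [d] by assimilation. /f/ precedes the voiced obstruent /g/, so it voices to [v] by assimilation. /vufeuzasoetgufg/ → vufeuzasoedguvg.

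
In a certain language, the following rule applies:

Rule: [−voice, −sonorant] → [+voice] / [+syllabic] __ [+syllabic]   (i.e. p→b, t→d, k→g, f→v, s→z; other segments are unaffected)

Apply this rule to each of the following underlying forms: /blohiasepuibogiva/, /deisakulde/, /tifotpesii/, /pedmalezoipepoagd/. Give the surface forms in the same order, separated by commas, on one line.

blohiazebuibogiva, deizagulde, tivotpezii, pedmalezoibeboagd

/blohiasepuibogiva/: /s/ is a voiceless obstruent between vowels /a/ and /e/, so it voices to [z]. /p/ is a voiceless obstruent between vowels /e/ and /u/, so it voices to [b]. → [blohiazebuibogiva].
/deisakulde/: /s/ is a voiceless obstruent between vowels /i/ and /a/, so it voices to [z]. /k/ is a voiceless obstruent between vowels /a/ and /u/, so it voices to [g]. → [deizagulde].
/tifotpesii/: /f/ is a voiceless obstruent between vowels /i/ and /o/, so it voices to [v]. /s/ is a voiceless obstruent between vowels /e/ and /i/, so it voices to [z]. → [tivotpezii].
/pedmalezoipepoagd/: /p/ is a voiceless obstruent between vowels /i/ and /e/, so it voices to [b]. /p/ is a voiceless obstruent between vowels /e/ and /o/, so it voices to [b]. → [pedmalezoibeboagd].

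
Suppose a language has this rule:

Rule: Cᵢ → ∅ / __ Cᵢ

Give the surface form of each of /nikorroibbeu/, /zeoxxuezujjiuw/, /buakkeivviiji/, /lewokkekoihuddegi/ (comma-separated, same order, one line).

nikoroibeu, zeoxuezujiuw, buakeiviiji, lewokekoihudegi

/nikorroibbeu/: /rr/ is a geminate; the first /r/ deletes. /bb/ is a geminate; the first /b/ deletes. → [nikoroibeu].
/zeoxxuezujjiuw/: /xx/ is a geminate; the first /x/ deletes. /jj/ is a geminate; the first /j/ deletes. → [zeoxuezujiuw].
/buakkeivviiji/: /kk/ is a geminate; the first /k/ deletes. /vv/ is a geminate; the first /v/ deletes. → [buakeiviiji].
/lewokkekoihuddegi/: /kk/ is a geminate; the first /k/ deletes. /dd/ is a geminate; the first /d/ deletes. → [lewokekoihudegi].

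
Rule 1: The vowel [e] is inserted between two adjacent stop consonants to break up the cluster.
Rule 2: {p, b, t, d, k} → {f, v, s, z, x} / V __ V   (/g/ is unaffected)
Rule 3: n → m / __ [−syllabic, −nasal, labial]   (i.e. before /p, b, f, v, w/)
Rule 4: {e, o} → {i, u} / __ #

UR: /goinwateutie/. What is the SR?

goimwaseusii

Rule 1 (stop-cluster e-epenthesis): no segment meets the environment; /goinwateutie/ is unchanged.
Rule 2 (intervocalic spirantization): /t/ is a stop between vowels /a/ and /e/, so it spirantizes to the fricative [s]. /t/ is a stop between vowels /u/ and /i/, so it spirantizes to the fricative [s]. /goinwateutie/ → goinwaseusie.
Rule 3 (nasal place assimilation): /n/ precedes the labial consonant /w/, so it assimilates in place to [m]. /goinwaseusie/ → goimwaseusie.
Rule 4 (final vowel raising): /e/ is a mid vowel in word-final position, so it raises to [i]. /goimwaseusie/ → goimwaseusii.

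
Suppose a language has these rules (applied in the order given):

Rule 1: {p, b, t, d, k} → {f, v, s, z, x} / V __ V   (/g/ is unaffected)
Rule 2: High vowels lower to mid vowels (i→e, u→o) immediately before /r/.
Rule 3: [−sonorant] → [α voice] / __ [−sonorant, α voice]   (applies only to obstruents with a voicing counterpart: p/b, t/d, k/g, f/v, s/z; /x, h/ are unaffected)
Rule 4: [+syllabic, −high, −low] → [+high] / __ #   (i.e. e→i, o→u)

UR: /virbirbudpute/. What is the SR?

Rule 1 (intervocalic spirantization): /t/ is a stop between vowels /u/ and /e/, so it spirantizes to the fricative [s]. /virbirbudpute/ → virbirbudpuse.
Rule 2 (pre-rhotic lowering): /i/ is a high vowel immediately before /r/, so it lowers to [e]. /i/ is a high vowel immediately before /r/, so it lowers to [e]. /virbirbudpuse/ → verberbudpuse.
Rule 3 (regressive voicing assimilation): /d/ precedes the voiceless obstruent /p/, so it devoices to [t] by assimilation. /verberbudpuse/ → verberbutpuse.
Rule 4 (final vowel raising): /e/ is a mid vowel in word-final position, so it raises to [i]. /verberbutpuse/ → verberbutpusi.

verberbutpusi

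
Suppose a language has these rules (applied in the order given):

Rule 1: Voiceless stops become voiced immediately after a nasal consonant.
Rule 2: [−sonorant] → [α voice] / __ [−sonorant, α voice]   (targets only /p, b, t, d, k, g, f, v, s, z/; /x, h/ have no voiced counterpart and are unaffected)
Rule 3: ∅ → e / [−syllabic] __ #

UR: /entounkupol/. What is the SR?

Rule 1 (post-nasal voicing): /t/ is a voiceless stop immediately after the nasal /n/, so it voices to [d]. /k/ is a voiceless stop immediately after the nasal /n/, so it voices to [g]. /entounkupol/ → endoungupol.
Rule 2 (regressive voicing assimilation): no segment meets the environment; /endoungupol/ is unchanged.
Rule 3 (final e-epenthesis): the form ends in the consonant /l/, so [e] is inserted word-finally. /endoungupol/ → endoungupole.

endoungupole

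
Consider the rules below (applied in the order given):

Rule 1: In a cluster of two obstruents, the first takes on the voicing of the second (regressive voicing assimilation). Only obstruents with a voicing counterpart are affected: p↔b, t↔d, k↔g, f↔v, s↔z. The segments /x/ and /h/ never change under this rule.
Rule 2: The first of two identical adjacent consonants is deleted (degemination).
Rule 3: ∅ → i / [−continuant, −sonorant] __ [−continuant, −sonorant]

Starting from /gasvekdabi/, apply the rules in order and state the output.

Rule 1 (regressive voicing assimilation): /s/ precedes the voiced obstruent /v/, so it voices to [z] by assimilation. /k/ precedes the voiced obstruent /d/, so it voices to [g] by assimilation. /gasvekdabi/ → gazvegdabi.
Rule 2 (degemination): no segment meets the environment; /gazvegdabi/ is unchanged.
Rule 3 (stop-cluster i-epenthesis): /g/ and /d/ form a stop–stop cluster, so [i] is inserted between them. /gazvegdabi/ → gazvegidabi.

gazvegidabi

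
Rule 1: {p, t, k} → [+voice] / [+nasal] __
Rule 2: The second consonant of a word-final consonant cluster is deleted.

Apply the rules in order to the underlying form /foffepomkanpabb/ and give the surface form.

foffepomganbab

Rule 1 (post-nasal voicing): /k/ is a voiceless stop immediately after the nasal /m/, so it voices to [g]. /p/ is a voiceless stop immediately after the nasal /n/, so it voices to [b]. /foffepomkanpabb/ → foffepomganbabb.
Rule 2 (final cluster simplification): /b/ is the second consonant of a word-final cluster /bb/, so it deletes. /foffepomganbabb/ → foffepomganbab.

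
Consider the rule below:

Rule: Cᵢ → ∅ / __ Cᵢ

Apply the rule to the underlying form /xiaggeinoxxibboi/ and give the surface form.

xiageinoxiboi

/gg/ is a geminate; the first /g/ deletes.
/xx/ is a geminate; the first /x/ deletes.
/bb/ is a geminate; the first /b/ deletes.
Surface form: [xiageinoxiboi].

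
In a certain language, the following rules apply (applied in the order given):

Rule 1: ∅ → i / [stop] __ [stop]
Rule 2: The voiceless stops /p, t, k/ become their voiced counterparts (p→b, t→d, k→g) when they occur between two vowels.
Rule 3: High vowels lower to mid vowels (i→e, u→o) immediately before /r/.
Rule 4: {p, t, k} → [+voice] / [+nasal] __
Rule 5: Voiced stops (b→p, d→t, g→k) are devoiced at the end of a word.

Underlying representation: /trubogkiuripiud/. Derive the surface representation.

Rule 1 (stop-cluster i-epenthesis): /g/ and /k/ form a stop–stop cluster, so [i] is inserted between them. /trubogkiuripiud/ → trubogikiuripiud.
Rule 2 (intervocalic voicing): /k/ is a voiceless stop between vowels /i/ and /i/, so it voices to [g]. /p/ is a voiceless stop between vowels /i/ and /i/, so it voices to [b]. /trubogikiuripiud/ → trubogigiuribiud.
Rule 3 (pre-rhotic lowering): /u/ is a high vowel immediately before /r/, so it lowers to [o]. /trubogigiuribiud/ → trubogigioribiud.
Rule 4 (post-nasal voicing): no segment meets the environment; /trubogigioribiud/ is unchanged.
Rule 5 (final devoicing): /d/ is a voiced stop in word-final position, so it devoices to [t]. /trubogigioribiud/ → trubogigioribiut.

trubogigioribiut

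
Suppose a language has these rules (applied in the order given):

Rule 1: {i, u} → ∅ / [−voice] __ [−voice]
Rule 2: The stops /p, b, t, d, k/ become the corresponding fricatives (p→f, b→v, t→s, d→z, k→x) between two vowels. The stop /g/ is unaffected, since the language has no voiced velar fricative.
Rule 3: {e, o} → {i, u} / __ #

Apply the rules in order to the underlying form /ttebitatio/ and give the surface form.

ttevisasiu

Rule 1 (high vowel syncope): no segment meets the environment; /ttebitatio/ is unchanged.
Rule 2 (intervocalic spirantization): /b/ is a stop between vowels /e/ and /i/, so it spirantizes to the fricative [v]. /t/ is a stop between vowels /i/ and /a/, so it spirantizes to the fricative [s]. /t/ is a stop between vowels /a/ and /i/, so it spirantizes to the fricative [s]. /ttebitatio/ → ttevisasio.
Rule 3 (final vowel raising): /o/ is a mid vowel in word-final position, so it raises to [u]. /ttevisasio/ → ttevisasiu.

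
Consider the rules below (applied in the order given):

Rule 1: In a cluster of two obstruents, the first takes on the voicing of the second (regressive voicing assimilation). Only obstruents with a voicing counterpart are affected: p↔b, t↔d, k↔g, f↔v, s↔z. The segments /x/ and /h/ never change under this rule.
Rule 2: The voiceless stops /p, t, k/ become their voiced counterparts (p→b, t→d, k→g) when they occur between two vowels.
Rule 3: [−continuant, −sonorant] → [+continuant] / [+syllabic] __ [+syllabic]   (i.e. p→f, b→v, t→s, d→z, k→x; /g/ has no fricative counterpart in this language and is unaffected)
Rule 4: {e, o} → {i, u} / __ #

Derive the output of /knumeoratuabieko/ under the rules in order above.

knumeorazuaviegu

Rule 1 (regressive voicing assimilation): no segment meets the environment; /knumeoratuabieko/ is unchanged.
Rule 2 (intervocalic voicing): /t/ is a voiceless stop between vowels /a/ and /u/, so it voices to [d]. /k/ is a voiceless stop between vowels /e/ and /o/, so it voices to [g]. /knumeoratuabieko/ → knumeoraduabiego.
Rule 3 (intervocalic spirantization): /d/ is a stop between vowels /a/ and /u/, so it spirantizes to the fricative [z]. /b/ is a stop between vowels /a/ and /i/, so it spirantizes to the fricative [v]. /knumeoraduabiego/ → knumeorazuaviego.
Rule 4 (final vowel raising): /o/ is a mid vowel in word-final position, so it raises to [u]. /knumeorazuaviego/ → knumeorazuaviegu.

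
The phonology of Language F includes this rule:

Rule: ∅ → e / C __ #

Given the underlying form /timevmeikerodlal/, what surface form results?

the form ends in the consonant /l/, so [e] is inserted word-finally.
Surface form: [timevmeikerodlale].

timevmeikerodlale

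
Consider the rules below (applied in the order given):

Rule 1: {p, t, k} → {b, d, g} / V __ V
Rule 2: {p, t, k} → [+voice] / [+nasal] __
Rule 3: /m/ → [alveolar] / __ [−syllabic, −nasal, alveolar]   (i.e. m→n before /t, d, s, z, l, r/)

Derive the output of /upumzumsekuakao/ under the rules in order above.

Rule 1 (intervocalic voicing): /p/ is a voiceless stop between vowels /u/ and /u/, so it voices to [b]. /k/ is a voiceless stop between vowels /e/ and /u/, so it voices to [g]. /k/ is a voiceless stop between vowels /a/ and /a/, so it voices to [g]. /upumzumsekuakao/ → ubumzumseguagao.
Rule 2 (post-nasal voicing): no segment meets the environment; /ubumzumseguagao/ is unchanged.
Rule 3 (nasal place assimilation): /m/ precedes the alveolar consonant /z/, so it assimilates in place to [n]. /m/ precedes the alveolar consonant /s/, so it assimilates in place to [n]. /ubumzumseguagao/ → ubunzunseguagao.

ubunzunseguagao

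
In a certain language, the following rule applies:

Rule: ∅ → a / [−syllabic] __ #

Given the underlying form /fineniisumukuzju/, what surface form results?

No segment of /fineniisumukuzju/ meets the structural description of the rule, so the form surfaces unchanged.

fineniisumukuzju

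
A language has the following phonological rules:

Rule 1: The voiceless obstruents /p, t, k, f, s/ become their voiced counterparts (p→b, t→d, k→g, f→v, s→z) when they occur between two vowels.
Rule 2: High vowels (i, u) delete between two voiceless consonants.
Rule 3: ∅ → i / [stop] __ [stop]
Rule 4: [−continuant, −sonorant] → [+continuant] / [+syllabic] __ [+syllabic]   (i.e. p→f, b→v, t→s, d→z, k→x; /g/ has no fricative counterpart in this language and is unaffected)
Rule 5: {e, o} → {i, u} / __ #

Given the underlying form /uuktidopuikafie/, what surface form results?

uuxisizovuigavii

Rule 1 (intervocalic voicing): /p/ is a voiceless obstruent between vowels /o/ and /u/, so it voices to [b]. /k/ is a voiceless obstruent between vowels /i/ and /a/, so it voices to [g]. /f/ is a voiceless obstruent between vowels /a/ and /i/, so it voices to [v]. /uuktidopuikafie/ → uuktidobuigavie.
Rule 2 (high vowel syncope): no segment meets the environment; /uuktidobuigavie/ is unchanged.
Rule 3 (stop-cluster i-epenthesis): /k/ and /t/ form a stop–stop cluster, so [i] is inserted between them. /uuktidobuigavie/ → uukitidobuigavie.
Rule 4 (intervocalic spirantization): /k/ is a stop between vowels /u/ and /i/, so it spirantizes to the fricative [x]. /t/ is a stop between vowels /i/ and /i/, so it spirantizes to the fricative [s]. /d/ is a stop between vowels /i/ and /o/, so it spirantizes to the fricative [z]. /b/ is a stop between vowels /o/ and /u/, so it spirantizes to the fricative [v]. /uukitidobuigavie/ → uuxisizovuigavie.
Rule 5 (final vowel raising): /e/ is a mid vowel in word-final position, so it raises to [i]. /uuxisizovuigavie/ → uuxisizovuigavii.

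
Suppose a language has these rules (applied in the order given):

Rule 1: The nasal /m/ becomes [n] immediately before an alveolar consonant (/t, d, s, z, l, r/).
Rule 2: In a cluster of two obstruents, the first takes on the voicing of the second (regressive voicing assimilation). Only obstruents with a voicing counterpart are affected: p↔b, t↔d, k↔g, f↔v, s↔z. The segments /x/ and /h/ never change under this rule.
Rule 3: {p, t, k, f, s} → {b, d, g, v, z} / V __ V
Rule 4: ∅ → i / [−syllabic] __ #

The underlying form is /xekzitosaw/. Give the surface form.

xegzidozawi

Rule 1 (nasal place assimilation): no segment meets the environment; /xekzitosaw/ is unchanged.
Rule 2 (regressive voicing assimilation): /k/ precedes the voiced obstruent /z/, so it voices to [g] by assimilation. /xekzitosaw/ → xegzitosaw.
Rule 3 (intervocalic voicing): /t/ is a voiceless obstruent between vowels /i/ and /o/, so it voices to [d]. /s/ is a voiceless obstruent between vowels /o/ and /a/, so it voices to [z]. /xegzitosaw/ → xegzidozaw.
Rule 4 (final i-epenthesis): the form ends in the consonant /w/, so [i] is inserted word-finally. /xegzidozaw/ → xegzidozawi.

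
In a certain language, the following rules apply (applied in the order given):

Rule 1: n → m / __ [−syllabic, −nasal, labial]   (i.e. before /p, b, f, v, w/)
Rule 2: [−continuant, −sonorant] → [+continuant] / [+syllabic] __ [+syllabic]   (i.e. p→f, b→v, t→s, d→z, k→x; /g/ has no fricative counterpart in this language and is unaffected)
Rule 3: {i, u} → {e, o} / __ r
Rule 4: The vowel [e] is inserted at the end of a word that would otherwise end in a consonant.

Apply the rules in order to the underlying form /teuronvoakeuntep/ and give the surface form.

Rule 1 (nasal place assimilation): /n/ precedes the labial consonant /v/, so it assimilates in place to [m]. /teuronvoakeuntep/ → teuromvoakeuntep.
Rule 2 (intervocalic spirantization): /k/ is a stop between vowels /a/ and /e/, so it spirantizes to the fricative [x]. /teuromvoakeuntep/ → teuromvoaxeuntep.
Rule 3 (pre-rhotic lowering): /u/ is a high vowel immediately before /r/, so it lowers to [o]. /teuromvoaxeuntep/ → teoromvoaxeuntep.
Rule 4 (final e-epenthesis): the form ends in the consonant /p/, so [e] is inserted word-finally. /teoromvoaxeuntep/ → teoromvoaxeuntepe.

teoromvoaxeuntepe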